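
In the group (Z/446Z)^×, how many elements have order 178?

φ(446) = φ(2)·φ(223) = 1·222 = 222 = 2 · 3 · 37.
Since (Z/446Z)^× is cyclic of order 222, the number of elements of order d is φ(d) when d | 222 and 0 otherwise.
Since 178 ∤ 222, the count is 0.

0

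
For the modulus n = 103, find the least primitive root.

5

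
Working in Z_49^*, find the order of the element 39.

The order of 39 must divide φ(49) = φ(7^2) = 7·(7−1) = 42 = 2 · 3 · 7.
Divisors of 42: 1, 2, 3, 6, 7, 14, 21, 42.
Test each divisor d:
39^1 ≡ 39 (mod 49)
39^2 ≡ 2 (mod 49)
39^3 ≡ 29 (mod 49)
39^6 ≡ 8 (mod 49)
39^7 ≡ 18 (mod 49)
39^14 ≡ 30 (mod 49)
39^21 ≡ 1 (mod 49) ✓
Hence ord(39) = 21.

21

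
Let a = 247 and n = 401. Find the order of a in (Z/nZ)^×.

200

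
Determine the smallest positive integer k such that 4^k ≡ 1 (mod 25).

10

The order of 4 must divide φ(25) = φ(5^2) = 5·(5−1) = 20 = 2^2 · 5.
Divisors of 20: 1, 2, 4, 5, 10, 20.
Check 4^d mod 25 for each divisor in increasing order:
4^1 ≡ 4
4^2 ≡ 16
4^4 ≡ 6
4^5 ≡ 24
4^10 ≡ 1
Therefore the multiplicative order of 4 modulo 25 is 10.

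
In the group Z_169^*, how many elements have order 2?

1

φ(169) = φ(13^2) = 13·(13−1) = 156 = 2^2 · 3 · 13.
Since (Z/169Z)^× is cyclic of order 156, the number of elements of order d is φ(d) when d | 156 and 0 otherwise.
2 | 156, and φ(2) = 2 − 1 = 1.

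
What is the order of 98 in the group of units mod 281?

Since 98 ∈ (Z/281Z)^×, its order divides φ(281) = 281 − 1 = 280 = 2^3 · 5 · 7.
Divisors of 280: 1, 2, 4, 5, 7, 8, 10, 14, 20, 28, 35, 40, 56, 70, 140, 280.
Check 98^d mod 281 for each divisor in increasing order:
98^1 ≡ 98
98^2 ≡ 50
98^4 ≡ 252
98^5 ≡ 249
98^7 ≡ 86
98^8 ≡ 279
98^10 ≡ 181
98^14 ≡ 90
98^20 ≡ 165
98^28 ≡ 232
98^35 ≡ 1
The smallest such exponent is 35, so the order of 98 is 35.

35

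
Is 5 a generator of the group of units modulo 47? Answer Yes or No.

Yes

φ(47) = 47 − 1 = 46 = 2 · 23.
It suffices to check that the order of 5 is not a proper divisor of 46: compute 5^(46/q) for q ∈ {2, 23}.
5^23 ≡ 46 (mod 47)  [q = 2: ≢ 1 ✓]
5^2 ≡ 25 (mod 47)  [q = 23: ≢ 1 ✓]
All checks pass, so 5 has order 46 and is a primitive root modulo 47.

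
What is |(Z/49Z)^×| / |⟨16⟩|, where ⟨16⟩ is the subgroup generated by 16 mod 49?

Since 16 ∈ (Z/49Z)^×, its order divides φ(49) = φ(7^2) = 7·(7−1) = 42 = 2 · 3 · 7.
Divisors of 42: 1, 2, 3, 6, 7, 14, 21, 42.
Check 16^d mod 49 for each divisor in increasing order:
16^1 ≡ 16 (mod 49)
16^2 ≡ 11 (mod 49)
16^3 ≡ 29 (mod 49)
16^6 ≡ 8 (mod 49)
16^7 ≡ 30 (mod 49)
16^14 ≡ 18 (mod 49)
16^21 ≡ 1 (mod 49) ✓
The order of 16 is 21, so the subgroup it generates has 21 elements.
Index = |(Z/49Z)^×| / |⟨16⟩| = 42 / 21 = 2.

2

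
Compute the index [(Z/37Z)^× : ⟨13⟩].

1

By Lagrange's theorem, ord_37(13) divides φ(37) = 37 − 1 = 36 = 2^2 · 3^2.
Divisors of 36: 1, 2, 3, 4, 6, 9, 12, 18, 36.
Compute 13^d (mod 37) for the divisors d until we hit 1:
13^1 ≡ 13 (mod 37)
13^2 ≡ 21 (mod 37)
13^3 ≡ 14 (mod 37)
13^4 ≡ 34 (mod 37)
13^6 ≡ 11 (mod 37)
13^9 ≡ 6 (mod 37)
13^12 ≡ 10 (mod 37)
13^18 ≡ 36 (mod 37)
13^36 ≡ 1 (mod 37) ✓
So ord_37(13) = 36, hence |⟨13⟩| = 36.
The index is φ(37) / ord(13) = 36 / 36 = 1.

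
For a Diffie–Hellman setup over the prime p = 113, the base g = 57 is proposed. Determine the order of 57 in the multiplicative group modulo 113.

28

The order of 57 must divide φ(113) = 113 − 1 = 112 = 2^4 · 7.
Divisors of 112: 1, 2, 4, 7, 8, 14, 16, 28, 56, 112.
Check 57^d mod 113 for each divisor in increasing order:
57^1 ≡ 57
57^2 ≡ 85
57^4 ≡ 106
57^7 ≡ 98
57^8 ≡ 49
57^14 ≡ 112
57^16 ≡ 28
57^28 ≡ 1
Therefore the multiplicative order of 57 modulo 113 is 28.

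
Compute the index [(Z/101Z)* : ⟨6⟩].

10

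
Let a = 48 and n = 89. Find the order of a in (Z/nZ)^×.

88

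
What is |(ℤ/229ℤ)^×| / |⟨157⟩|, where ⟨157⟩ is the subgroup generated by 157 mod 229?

1

The order of 157 must divide φ(229) = 229 − 1 = 228 = 2^2 · 3 · 19.
Divisors of 228: 1, 2, 3, 4, 6, 12, 19, 38, 57, 76, 114, 228.
Check 157^d mod 229 for each divisor in increasing order:
157^1 ≡ 157 (mod 229)
157^2 ≡ 146 (mod 229)
157^3 ≡ 22 (mod 229)
157^4 ≡ 19 (mod 229)
157^6 ≡ 26 (mod 229)
157^12 ≡ 218 (mod 229)
157^19 ≡ 211 (mod 229)
157^38 ≡ 95 (mod 229)
157^57 ≡ 122 (mod 229)
157^76 ≡ 94 (mod 229)
157^114 ≡ 228 (mod 229)
157^228 ≡ 1 (mod 229) ✓
Thus |⟨157⟩| = ord(157) = 228.
The index is φ(229) / ord(157) = 228 / 228 = 1.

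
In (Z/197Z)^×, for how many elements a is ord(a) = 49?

φ(197) = 197 − 1 = 196 = 2^2 · 7^2.
(Z/197Z)^× is cyclic (|G| = 196); a cyclic group of order m has exactly φ(d) elements of each order d | m, and none otherwise.
49 = 7^2 divides 196, and φ(49) = 42.

42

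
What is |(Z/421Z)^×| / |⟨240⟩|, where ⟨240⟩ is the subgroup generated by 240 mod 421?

By Lagrange's theorem, ord_421(240) divides φ(421) = 421 − 1 = 420 = 2^2 · 3 · 5 · 7.
Divisors of 420: 1, 2, 3, 4, 5, 6, 7, 10, 12, 14, 15, 20, 21, 28, 30, 35, 42, 60, 70, 84, 105, 140, 210, 420.
Check 240^d mod 421 for each divisor in increasing order:
240^1 ≡ 240 (mod 421)
240^2 ≡ 344 (mod 421)
240^3 ≡ 44 (mod 421)
240^4 ≡ 35 (mod 421)
240^5 ≡ 401 (mod 421)
240^6 ≡ 252 (mod 421)
240^7 ≡ 277 (mod 421)
240^10 ≡ 400 (mod 421)
240^12 ≡ 354 (mod 421)
240^14 ≡ 107 (mod 421)
240^15 ≡ 420 (mod 421)
240^20 ≡ 20 (mod 421)
240^21 ≡ 169 (mod 421)
240^28 ≡ 82 (mod 421)
240^30 ≡ 1 (mod 421) ✓
Thus |⟨240⟩| = ord(240) = 30.
Index = |(Z/421Z)^×| / |⟨240⟩| = 420 / 30 = 14.

14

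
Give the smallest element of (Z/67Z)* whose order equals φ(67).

2

φ(67) = 67 − 1 = 66 = 2 · 3 · 11.
Test candidates g = 2, 3, … against the prime factors q ∈ {2, 3, 11} of φ(67): g is a generator iff g^(66/q) ≢ 1 for every such q.
g = 2: 2^33 ≡ 66; 2^22 ≡ 37; 2^6 ≡ 64 — none is 1, so 2 is a primitive root.
So 2 is the smallest generator of (Z/67Z)^×.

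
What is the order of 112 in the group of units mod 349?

348

The order of 112 must divide φ(349) = 349 − 1 = 348 = 2^2 · 3 · 29.
Divisors of 348: 1, 2, 3, 4, 6, 12, 29, 58, 87, 116, 174, 348.
Compute 112^d (mod 349) for the divisors d until we hit 1:
112^1 ≡ 112 (mod 349)
112^2 ≡ 329 (mod 349)
112^3 ≡ 203 (mod 349)
112^4 ≡ 51 (mod 349)
112^6 ≡ 27 (mod 349)
112^12 ≡ 31 (mod 349)
112^29 ≡ 160 (mod 349)
112^58 ≡ 123 (mod 349)
112^87 ≡ 136 (mod 349)
112^116 ≡ 122 (mod 349)
112^174 ≡ 348 (mod 349)
112^348 ≡ 1 (mod 349) ✓
Hence ord(112) = 348.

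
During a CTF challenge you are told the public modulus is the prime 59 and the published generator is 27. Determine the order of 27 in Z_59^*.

29

Since 27 ∈ (Z/59Z)^×, its order divides φ(59) = 59 − 1 = 58 = 2 · 29.
Divisors of 58: 1, 2, 29, 58.
Test each divisor d:
27^1 ≡ 27 (mod 59)
27^2 ≡ 21 (mod 59)
27^29 ≡ 1 (mod 59) ✓
So ord_59(27) = 29.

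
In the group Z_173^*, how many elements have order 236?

φ(173) = 173 − 1 = 172 = 2^2 · 43.
Since (Z/173Z)^× is cyclic of order 172, the number of elements of order d is φ(d) when d | 172 and 0 otherwise.
236 does not divide 172, so no element of (Z/173Z)^× has order 236.

0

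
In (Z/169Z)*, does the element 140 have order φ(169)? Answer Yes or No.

No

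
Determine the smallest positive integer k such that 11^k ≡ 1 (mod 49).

The order of 11 must divide φ(49) = φ(7^2) = 7·(7−1) = 42 = 2 · 3 · 7.
Divisors of 42: 1, 2, 3, 6, 7, 14, 21, 42.
Evaluate successive powers at the divisors of 42:
11^1 ≡ 11
11^2 ≡ 23
11^3 ≡ 8
11^6 ≡ 15
11^7 ≡ 18
11^14 ≡ 30
11^21 ≡ 1
The smallest such exponent is 21, so the order of 11 is 21.

21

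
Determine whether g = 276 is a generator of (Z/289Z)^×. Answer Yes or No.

φ(289) = φ(17^2) = 17·(17−1) = 272 = 2^4 · 17.
It suffices to check that the order of 276 is not a proper divisor of 272: compute 276^(272/q) for q ∈ {2, 17}.
276^136 ≡ 1 (mod 289)  [q = 2: ≡ 1 ✗]
276^16 ≡ 86 (mod 289)  [q = 17: ≢ 1 ✓]
Since 276^136 ≡ 1, the order of 276 divides 136 < 272, so 276 is not a primitive root.

No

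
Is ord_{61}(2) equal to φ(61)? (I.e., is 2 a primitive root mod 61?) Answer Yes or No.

Yes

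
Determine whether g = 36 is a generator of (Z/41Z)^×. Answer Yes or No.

φ(41) = 41 − 1 = 40 = 2^3 · 5.
An element g generates (Z/41Z)^× iff g^(40/q) ≢ 1 (mod 41) for each prime q ∈ {2, 5}.
36^20 ≡ 1 (mod 41)  [q = 2: ≡ 1 ✗]
36^8 ≡ 18 (mod 41)  [q = 5: ≢ 1 ✓]
The check at q = 2 fails, so 36 generates a proper subgroup.

No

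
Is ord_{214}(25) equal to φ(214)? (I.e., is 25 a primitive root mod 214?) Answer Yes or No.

No

φ(214) = φ(2)·φ(107) = 1·106 = 106 = 2 · 53.
Test 25^(106/q) mod 214 for each prime factor q of 106:
25^53 ≡ 1 (mod 214)  [q = 2: ≡ 1 ✗]
25^2 ≡ 197 (mod 214)  [q = 53: ≢ 1 ✓]
Since 25^53 ≡ 1, the order of 25 divides 53 < 106, so 25 is not a primitive root.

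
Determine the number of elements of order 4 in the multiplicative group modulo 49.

φ(49) = φ(7^2) = 7·(7−1) = 42 = 2 · 3 · 7.
(Z/49Z)^× is cyclic (|G| = 42); a cyclic group of order m has exactly φ(d) elements of each order d | m, and none otherwise.
Here 42 is not a multiple of 4, so there are no elements of order 4.

0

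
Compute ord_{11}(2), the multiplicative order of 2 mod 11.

10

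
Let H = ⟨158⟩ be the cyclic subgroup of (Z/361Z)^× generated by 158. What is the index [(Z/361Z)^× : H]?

ord(158) | φ(361) = φ(19^2) = 19·(19−1) = 342 = 2 · 3^2 · 19.
Divisors of 342: 1, 2, 3, 6, 9, 18, 19, 38, 57, 114, 171, 342.
Evaluate successive powers at the divisors of 342:
158^1 ≡ 158 (mod 361)
158^2 ≡ 55 (mod 361)
158^3 ≡ 26 (mod 361)
158^6 ≡ 315 (mod 361)
158^9 ≡ 248 (mod 361)
158^18 ≡ 134 (mod 361)
158^19 ≡ 234 (mod 361)
158^38 ≡ 245 (mod 361)
158^57 ≡ 292 (mod 361)
158^114 ≡ 68 (mod 361)
158^171 ≡ 1 (mod 361) ✓
So ord_361(158) = 171, hence |⟨158⟩| = 171.
The index is φ(361) / ord(158) = 342 / 171 = 2.

2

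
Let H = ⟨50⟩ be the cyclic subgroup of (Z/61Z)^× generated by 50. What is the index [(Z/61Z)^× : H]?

15

Since 50 ∈ (Z/61Z)^×, its order divides φ(61) = 61 − 1 = 60 = 2^2 · 3 · 5.
Divisors of 60: 1, 2, 3, 4, 5, 6, 10, 12, 15, 20, 30, 60.
Compute 50^d (mod 61) for the divisors d until we hit 1:
50^1 ≡ 50 (mod 61)
50^2 ≡ 60 (mod 61)
50^3 ≡ 11 (mod 61)
50^4 ≡ 1 (mod 61) ✓
Thus |⟨50⟩| = ord(50) = 4.
[(Z/61Z)^× : ⟨50⟩] = 60/4 = 15.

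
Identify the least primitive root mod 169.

2

φ(169) = φ(13^2) = 13·(13−1) = 156 = 2^2 · 3 · 13.
g is a primitive root iff g^(156/q) ≢ 1 (mod 169) for each prime q ∈ {2, 3, 13}.
g = 2: 2^78 ≡ 168; 2^52 ≡ 146; 2^12 ≡ 40 — none is 1, so 2 is a primitive root.
Hence the least primitive root of 169 is 2.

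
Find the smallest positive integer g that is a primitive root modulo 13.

2

φ(13) = 13 − 1 = 12 = 2^2 · 3.
Test candidates g = 2, 3, … against the prime factors q ∈ {2, 3} of φ(13): g is a generator iff g^(12/q) ≢ 1 for every such q.
g = 2: 2^6 ≡ 12; 2^4 ≡ 3 — none is 1, so 2 is a primitive root.
The smallest primitive root modulo 13 is 2.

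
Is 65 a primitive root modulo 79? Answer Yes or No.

No

φ(79) = 79 − 1 = 78 = 2 · 3 · 13.
65 is a primitive root mod 79 iff 65^(φ(79)/q) ≢ 1 for every prime q | φ(79), i.e. q ∈ {2, 3, 13}.
65^39 ≡ 1 (mod 79)  [q = 2: ≡ 1 ✗]
65^26 ≡ 1 (mod 79)  [q = 3: ≡ 1 ✗]
65^6 ≡ 46 (mod 79)  [q = 13: ≢ 1 ✓]
The check at q = 2 fails, so 65 generates a proper subgroup.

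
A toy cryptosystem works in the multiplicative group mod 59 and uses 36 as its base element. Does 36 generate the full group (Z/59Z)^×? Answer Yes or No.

No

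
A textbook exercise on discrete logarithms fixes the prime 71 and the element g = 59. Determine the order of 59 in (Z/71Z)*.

70

By Lagrange's theorem, ord_71(59) divides φ(71) = 71 − 1 = 70 = 2 · 5 · 7.
Divisors of 70: 1, 2, 5, 7, 10, 14, 35, 70.
Evaluate successive powers at the divisors of 70:
59^1 ≡ 59 (mod 71)
59^2 ≡ 2 (mod 71)
59^5 ≡ 23 (mod 71)
59^7 ≡ 46 (mod 71)
59^10 ≡ 32 (mod 71)
59^14 ≡ 57 (mod 71)
59^35 ≡ 70 (mod 71)
59^70 ≡ 1 (mod 71) ✓
Hence ord(59) = 70.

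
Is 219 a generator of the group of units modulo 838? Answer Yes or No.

No

φ(838) = φ(2)·φ(419) = 1·418 = 418 = 2 · 11 · 19.
Test 219^(418/q) mod 838 for each prime factor q of 418:
219^209 ≡ 1 (mod 838)  [q = 2: ≡ 1 ✗]
219^38 ≡ 13 (mod 838)  [q = 11: ≢ 1 ✓]
219^22 ≡ 667 (mod 838)  [q = 19: ≢ 1 ✓]
The check at q = 2 fails, so 219 generates a proper subgroup.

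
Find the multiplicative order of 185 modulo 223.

222

By Lagrange's theorem, ord_223(185) divides φ(223) = 223 − 1 = 222 = 2 · 3 · 37.
Divisors of 222: 1, 2, 3, 6, 37, 74, 111, 222.
Test each divisor d:
185^1 ≡ 185 (mod 223)
185^2 ≡ 106 (mod 223)
185^3 ≡ 209 (mod 223)
185^6 ≡ 196 (mod 223)
185^37 ≡ 184 (mod 223)
185^74 ≡ 183 (mod 223)
185^111 ≡ 222 (mod 223)
185^222 ≡ 1 (mod 223) ✓
Therefore the multiplicative order of 185 modulo 223 is 222.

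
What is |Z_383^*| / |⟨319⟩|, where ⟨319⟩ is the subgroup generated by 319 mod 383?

The order of 319 must divide φ(383) = 383 − 1 = 382 = 2 · 191.
Divisors of 382: 1, 2, 191, 382.
Evaluate successive powers at the divisors of 382:
319^1 ≡ 319
319^2 ≡ 266
319^191 ≡ 382
319^382 ≡ 1
Thus |⟨319⟩| = ord(319) = 382.
Index = |(Z/383Z)^×| / |⟨319⟩| = 382 / 382 = 1.

1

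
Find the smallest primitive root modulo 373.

φ(373) = 373 − 1 = 372 = 2^2 · 3 · 31.
Test candidates g = 2, 3, … against the prime factors q ∈ {2, 3, 31} of φ(373): g is a generator iff g^(372/q) ≢ 1 for every such q.
g = 2: 2^186 ≡ 372; 2^124 ≡ 284; 2^12 ≡ 366 — none is 1, so 2 is a primitive root.
So 2 is the smallest generator of (Z/373Z)^×.

2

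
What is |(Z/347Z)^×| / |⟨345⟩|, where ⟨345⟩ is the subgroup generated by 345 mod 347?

2

By Lagrange's theorem, ord_347(345) divides φ(347) = 347 − 1 = 346 = 2 · 173.
Divisors of 346: 1, 2, 173, 346.
Test each divisor d:
345^1 ≡ 345 (mod 347)
345^2 ≡ 4 (mod 347)
345^173 ≡ 1 (mod 347) ✓
The order of 345 is 173, so the subgroup it generates has 173 elements.
[(Z/347Z)^× : ⟨345⟩] = 346/173 = 2.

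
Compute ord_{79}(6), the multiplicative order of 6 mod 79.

78

ord(6) | φ(79) = 79 − 1 = 78 = 2 · 3 · 13.
Divisors of 78: 1, 2, 3, 6, 13, 26, 39, 78.
Check 6^d mod 79 for each divisor in increasing order:
6^1 ≡ 6 (mod 79)
6^2 ≡ 36 (mod 79)
6^3 ≡ 58 (mod 79)
6^6 ≡ 46 (mod 79)
6^13 ≡ 56 (mod 79)
6^26 ≡ 55 (mod 79)
6^39 ≡ 78 (mod 79)
6^78 ≡ 1 (mod 79) ✓
The smallest such exponent is 78, so the order of 6 is 78.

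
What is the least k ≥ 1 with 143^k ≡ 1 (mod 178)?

88

ord(143) | φ(178) = φ(2)·φ(89) = 1·88 = 88 = 2^3 · 11.
Divisors of 88: 1, 2, 4, 8, 11, 22, 44, 88.
Test each divisor d:
143^1 ≡ 143
143^2 ≡ 157
143^4 ≡ 85
143^8 ≡ 105
143^11 ≡ 101
143^22 ≡ 55
143^44 ≡ 177
143^88 ≡ 1
So ord_178(143) = 88.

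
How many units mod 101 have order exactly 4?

2

φ(101) = 101 − 1 = 100 = 2^2 · 5^2.
Since (Z/101Z)^× is cyclic of order 100, the number of elements of order d is φ(d) when d | 100 and 0 otherwise.
4 = 2^2 divides 100, and φ(4) = 2.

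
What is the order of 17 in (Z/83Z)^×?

41

Since 17 ∈ (Z/83Z)^×, its order divides φ(83) = 83 − 1 = 82 = 2 · 41.
Divisors of 82: 1, 2, 41, 82.
Check 17^d mod 83 for each divisor in increasing order:
17^1 ≡ 17
17^2 ≡ 40
17^41 ≡ 1
So ord_83(17) = 41.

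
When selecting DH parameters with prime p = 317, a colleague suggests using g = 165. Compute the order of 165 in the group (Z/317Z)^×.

79

Since 165 ∈ (Z/317Z)^×, its order divides φ(317) = 317 − 1 = 316 = 2^2 · 79.
Divisors of 316: 1, 2, 4, 79, 158, 316.
Check 165^d mod 317 for each divisor in increasing order:
165^1 ≡ 165
165^2 ≡ 280
165^4 ≡ 101
165^79 ≡ 1
So ord_317(165) = 79.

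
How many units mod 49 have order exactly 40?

φ(49) = φ(7^2) = 7·(7−1) = 42 = 2 · 3 · 7.
Since (Z/49Z)^× is cyclic of order 42, the number of elements of order d is φ(d) when d | 42 and 0 otherwise.
Here 42 is not a multiple of 40, so there are no elements of order 40.

0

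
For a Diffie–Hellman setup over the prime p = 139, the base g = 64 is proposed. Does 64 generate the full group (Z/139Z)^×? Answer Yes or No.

No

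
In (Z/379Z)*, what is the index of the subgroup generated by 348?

2

Since 348 ∈ (Z/379Z)^×, its order divides φ(379) = 379 − 1 = 378 = 2 · 3^3 · 7.
Divisors of 378: 1, 2, 3, 6, 7, 9, 14, 18, 21, 27, 42, 54, 63, 126, 189, 378.
Compute 348^d (mod 379) for the divisors d until we hit 1:
348^1 ≡ 348
348^2 ≡ 203
348^3 ≡ 150
348^6 ≡ 139
348^7 ≡ 239
348^9 ≡ 5
348^14 ≡ 271
348^18 ≡ 25
348^21 ≡ 339
348^27 ≡ 125
348^42 ≡ 84
348^54 ≡ 86
348^63 ≡ 51
348^126 ≡ 327
348^189 ≡ 1
The order of 348 is 189, so the subgroup it generates has 189 elements.
The index is φ(379) / ord(348) = 378 / 189 = 2.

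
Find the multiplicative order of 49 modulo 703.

9

Since 49 ∈ (Z/703Z)^×, its order divides φ(703) = φ(19·37) = (19−1)·(37−1) = 18·36 = 648 = 2^3 · 3^4.
Divisors of 648: 1, 2, 3, 4, 6, 8, 9, 12, 18, 24, 27, 36, 54, 72, 81, 108, 162, 216, 324, 648.
Check 49^d mod 703 for each divisor in increasing order:
49^1 ≡ 49 (mod 703)
49^2 ≡ 292 (mod 703)
49^3 ≡ 248 (mod 703)
49^4 ≡ 201 (mod 703)
49^6 ≡ 343 (mod 703)
49^8 ≡ 330 (mod 703)
49^9 ≡ 1 (mod 703) ✓
Hence ord(49) = 9.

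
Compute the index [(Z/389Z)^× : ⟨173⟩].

The order of 173 must divide φ(389) = 389 − 1 = 388 = 2^2 · 97.
Divisors of 388: 1, 2, 4, 97, 194, 388.
Evaluate successive powers at the divisors of 388:
173^1 ≡ 173
173^2 ≡ 365
173^4 ≡ 187
173^97 ≡ 388
173^194 ≡ 1
So ord_389(173) = 194, hence |⟨173⟩| = 194.
Index = |(Z/389Z)^×| / |⟨173⟩| = 388 / 194 = 2.

2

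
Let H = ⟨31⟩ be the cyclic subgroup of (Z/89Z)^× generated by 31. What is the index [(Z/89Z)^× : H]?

Since 31 ∈ (Z/89Z)^×, its order divides φ(89) = 89 − 1 = 88 = 2^3 · 11.
Divisors of 88: 1, 2, 4, 8, 11, 22, 44, 88.
Check 31^d mod 89 for each divisor in increasing order:
31^1 ≡ 31 (mod 89)
31^2 ≡ 71 (mod 89)
31^4 ≡ 57 (mod 89)
31^8 ≡ 45 (mod 89)
31^11 ≡ 77 (mod 89)
31^22 ≡ 55 (mod 89)
31^44 ≡ 88 (mod 89)
31^88 ≡ 1 (mod 89) ✓
So ord_89(31) = 88, hence |⟨31⟩| = 88.
Index = |(Z/89Z)^×| / |⟨31⟩| = 88 / 88 = 1.

1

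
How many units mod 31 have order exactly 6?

φ(31) = 31 − 1 = 30 = 2 · 3 · 5.
In a cyclic group of order 30, there are φ(d) elements of order d for each divisor d of 30, and zero for non-divisors.
6 = 2 · 3 divides 30, and φ(6) = 2.

2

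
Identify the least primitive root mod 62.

φ(62) = φ(2)·φ(31) = 1·30 = 30 = 2 · 3 · 5.
Test candidates g = 2, 3, … against the prime factors q ∈ {2, 3, 5} of φ(62): g is a generator iff g^(30/q) ≢ 1 for every such q.
g = 2: gcd(2, 62) = 2 > 1, not a unit — skip.
g = 3: 3^15 ≡ 61; 3^10 ≡ 25; 3^6 ≡ 47 — none is 1, so 3 is a primitive root.
The smallest primitive root modulo 62 is 3.

3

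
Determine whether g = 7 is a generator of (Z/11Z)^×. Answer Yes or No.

Yes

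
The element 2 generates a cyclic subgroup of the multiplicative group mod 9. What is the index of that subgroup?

By Lagrange's theorem, ord_9(2) divides φ(9) = φ(3^2) = 3·(3−1) = 6 = 2 · 3.
Divisors of 6: 1, 2, 3, 6.
Compute 2^d (mod 9) for the divisors d until we hit 1:
2^1 ≡ 2 (mod 9)
2^2 ≡ 4 (mod 9)
2^3 ≡ 8 (mod 9)
2^6 ≡ 1 (mod 9) ✓
Thus |⟨2⟩| = ord(2) = 6.
Index = |(Z/9Z)^×| / |⟨2⟩| = 6 / 6 = 1.

1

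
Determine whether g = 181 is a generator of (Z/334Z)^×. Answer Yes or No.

No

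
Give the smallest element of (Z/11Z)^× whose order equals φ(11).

φ(11) = 11 − 1 = 10 = 2 · 5.
Test candidates g = 2, 3, … against the prime factors q ∈ {2, 5} of φ(11): g is a generator iff g^(10/q) ≢ 1 for every such q.
g = 2: 2^5 ≡ 10; 2^2 ≡ 4 — none is 1, so 2 is a primitive root.
Hence the least primitive root of 11 is 2.

2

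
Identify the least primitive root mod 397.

5

φ(397) = 397 − 1 = 396 = 2^2 · 3^2 · 11.
Test candidates g = 2, 3, … against the prime factors q ∈ {2, 3, 11} of φ(397): g is a generator iff g^(396/q) ≢ 1 for every such q.
g = 2: 2^198 ≡ 396; 2^132 ≡ 1 — hits 1, so not a primitive root.
g = 3: 3^198 ≡ 1 — hits 1, so not a primitive root.
g = 4: 4^198 ≡ 1 — hits 1, so not a primitive root.
g = 5: 5^198 ≡ 396; 5^132 ≡ 362; 5^36 ≡ 290 — none is 1, so 5 is a primitive root.
The smallest primitive root modulo 397 is 5.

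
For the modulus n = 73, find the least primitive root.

5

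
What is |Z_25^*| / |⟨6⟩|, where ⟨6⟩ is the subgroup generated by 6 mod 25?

Since 6 ∈ (Z/25Z)^×, its order divides φ(25) = φ(5^2) = 5·(5−1) = 20 = 2^2 · 5.
Divisors of 20: 1, 2, 4, 5, 10, 20.
Compute 6^d (mod 25) for the divisors d until we hit 1:
6^1 ≡ 6 (mod 25)
6^2 ≡ 11 (mod 25)
6^4 ≡ 21 (mod 25)
6^5 ≡ 1 (mod 25) ✓
The order of 6 is 5, so the subgroup it generates has 5 elements.
The index is φ(25) / ord(6) = 20 / 5 = 4.

4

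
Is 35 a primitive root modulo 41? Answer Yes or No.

Yes

φ(41) = 41 − 1 = 40 = 2^3 · 5.
An element g generates (Z/41Z)^× iff g^(40/q) ≢ 1 (mod 41) for each prime q ∈ {2, 5}.
35^20 ≡ 40 (mod 41)  [q = 2: ≢ 1 ✓]
35^8 ≡ 10 (mod 41)  [q = 5: ≢ 1 ✓]
Every test exponent gives a nontrivial residue, hence 35 generates the full group.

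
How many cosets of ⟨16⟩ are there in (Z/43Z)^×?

The order of 16 must divide φ(43) = 43 − 1 = 42 = 2 · 3 · 7.
Divisors of 42: 1, 2, 3, 6, 7, 14, 21, 42.
Test each divisor d:
16^1 ≡ 16 (mod 43)
16^2 ≡ 41 (mod 43)
16^3 ≡ 11 (mod 43)
16^6 ≡ 35 (mod 43)
16^7 ≡ 1 (mod 43) ✓
So ord_43(16) = 7, hence |⟨16⟩| = 7.
The index is φ(43) / ord(16) = 42 / 7 = 6.

6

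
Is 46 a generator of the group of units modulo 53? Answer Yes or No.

φ(53) = 53 − 1 = 52 = 2^2 · 13.
46 is a primitive root mod 53 iff 46^(φ(53)/q) ≢ 1 for every prime q | φ(53), i.e. q ∈ {2, 13}.
46^26 ≡ 1 (mod 53)  [q = 2: ≡ 1 ✗]
46^4 ≡ 16 (mod 53)  [q = 13: ≢ 1 ✓]
Since 46^26 ≡ 1, the order of 46 divides 26 < 52, so 46 is not a primitive root.

No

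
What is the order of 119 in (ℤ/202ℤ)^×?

100

ord(119) | φ(202) = φ(2)·φ(101) = 1·100 = 100 = 2^2 · 5^2.
Divisors of 100: 1, 2, 4, 5, 10, 20, 25, 50, 100.
Evaluate successive powers at the divisors of 100:
119^1 ≡ 119 (mod 202)
119^2 ≡ 21 (mod 202)
119^4 ≡ 37 (mod 202)
119^5 ≡ 161 (mod 202)
119^10 ≡ 65 (mod 202)
119^20 ≡ 185 (mod 202)
119^25 ≡ 91 (mod 202)
119^50 ≡ 201 (mod 202)
119^100 ≡ 1 (mod 202) ✓
The smallest such exponent is 100, so the order of 119 is 100.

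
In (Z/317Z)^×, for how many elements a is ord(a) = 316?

φ(317) = 317 − 1 = 316 = 2^2 · 79.
In a cyclic group of order 316, there are φ(d) elements of order d for each divisor d of 316, and zero for non-divisors.
316 = 2^2 · 79 divides 316, and φ(316) = 156.

156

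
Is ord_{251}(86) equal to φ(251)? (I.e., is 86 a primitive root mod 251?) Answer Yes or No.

φ(251) = 251 − 1 = 250 = 2 · 5^3.
Test 86^(250/q) mod 251 for each prime factor q of 250:
86^125 ≡ 1 (mod 251)  [q = 2: ≡ 1 ✗]
86^50 ≡ 20 (mod 251)  [q = 5: ≢ 1 ✓]
The check at q = 2 fails, so 86 generates a proper subgroup.

No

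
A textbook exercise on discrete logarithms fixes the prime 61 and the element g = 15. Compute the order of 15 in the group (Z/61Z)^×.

15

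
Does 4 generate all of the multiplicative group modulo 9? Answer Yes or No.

φ(9) = φ(3^2) = 3·(3−1) = 6 = 2 · 3.
It suffices to check that the order of 4 is not a proper divisor of 6: compute 4^(6/q) for q ∈ {2, 3}.
4^3 ≡ 1 (mod 9)  [q = 2: ≡ 1 ✗]
4^2 ≡ 7 (mod 9)  [q = 3: ≢ 1 ✓]
The check at q = 2 fails, so 4 generates a proper subgroup.

No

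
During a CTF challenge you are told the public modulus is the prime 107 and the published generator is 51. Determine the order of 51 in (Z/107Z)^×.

106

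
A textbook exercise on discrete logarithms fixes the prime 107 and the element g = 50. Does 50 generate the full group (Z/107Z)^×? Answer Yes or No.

Yes

φ(107) = 107 − 1 = 106 = 2 · 53.
Test 50^(106/q) mod 107 for each prime factor q of 106:
50^53 ≡ 106 (mod 107)  [q = 2: ≢ 1 ✓]
50^2 ≡ 39 (mod 107)  [q = 53: ≢ 1 ✓]
Every test exponent gives a nontrivial residue, hence 50 generates the full group.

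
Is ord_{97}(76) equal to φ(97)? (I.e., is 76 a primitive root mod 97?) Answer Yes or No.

Yes

φ(97) = 97 − 1 = 96 = 2^5 · 3.
76 is a primitive root mod 97 iff 76^(φ(97)/q) ≢ 1 for every prime q | φ(97), i.e. q ∈ {2, 3}.
76^48 ≡ 96 (mod 97)  [q = 2: ≢ 1 ✓]
76^32 ≡ 61 (mod 97)  [q = 3: ≢ 1 ✓]
All checks pass, so 76 has order 96 and is a primitive root modulo 97.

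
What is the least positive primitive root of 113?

3

φ(113) = 113 − 1 = 112 = 2^4 · 7.
g is a primitive root iff g^(112/q) ≢ 1 (mod 113) for each prime q ∈ {2, 7}.
g = 2: 2^56 ≡ 1 — hits 1, so not a primitive root.
g = 3: 3^56 ≡ 112; 3^16 ≡ 49 — none is 1, so 3 is a primitive root.
Hence the least primitive root of 113 is 3.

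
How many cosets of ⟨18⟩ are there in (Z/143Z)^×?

6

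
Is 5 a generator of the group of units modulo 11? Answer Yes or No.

No

φ(11) = 11 − 1 = 10 = 2 · 5.
Test 5^(10/q) mod 11 for each prime factor q of 10:
5^5 ≡ 1 (mod 11)  [q = 2: ≡ 1 ✗]
5^2 ≡ 3 (mod 11)  [q = 5: ≢ 1 ✓]
Since 5^5 ≡ 1, the order of 5 divides 5 < 10, so 5 is not a primitive root.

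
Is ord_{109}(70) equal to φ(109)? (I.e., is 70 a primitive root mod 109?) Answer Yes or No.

Yes

φ(109) = 109 − 1 = 108 = 2^2 · 3^3.
Test 70^(108/q) mod 109 for each prime factor q of 108:
70^54 ≡ 108 (mod 109)  [q = 2: ≢ 1 ✓]
70^36 ≡ 45 (mod 109)  [q = 3: ≢ 1 ✓]
Every test exponent gives a nontrivial residue, hence 70 generates the full group.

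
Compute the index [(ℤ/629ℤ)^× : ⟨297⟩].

72

Since 297 ∈ (Z/629Z)^×, its order divides φ(629) = φ(17·37) = (17−1)·(37−1) = 16·36 = 576 = 2^6 · 3^2.
Divisors of 576: 1, 2, 3, 4, 6, 8, 9, 12, 16, 18, 24, 32, 36, 48, 64, 72, 96, 144, 192, 288, 576.
Check 297^d mod 629 for each divisor in increasing order:
297^1 ≡ 297 (mod 629)
297^2 ≡ 149 (mod 629)
297^3 ≡ 223 (mod 629)
297^4 ≡ 186 (mod 629)
297^6 ≡ 38 (mod 629)
297^8 ≡ 1 (mod 629) ✓
Thus |⟨297⟩| = ord(297) = 8.
Index = |(Z/629Z)^×| / |⟨297⟩| = 576 / 8 = 72.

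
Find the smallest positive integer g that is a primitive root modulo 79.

3

φ(79) = 79 − 1 = 78 = 2 · 3 · 13.
g is a primitive root iff g^(78/q) ≢ 1 (mod 79) for each prime q ∈ {2, 3, 13}.
g = 2: 2^39 ≡ 1 — hits 1, so not a primitive root.
g = 3: 3^39 ≡ 78; 3^26 ≡ 23; 3^6 ≡ 18 — none is 1, so 3 is a primitive root.
So 3 is the smallest generator of (Z/79Z)^×.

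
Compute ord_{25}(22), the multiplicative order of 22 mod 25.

20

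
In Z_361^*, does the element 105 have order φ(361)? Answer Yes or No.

Yes

φ(361) = φ(19^2) = 19·(19−1) = 342 = 2 · 3^2 · 19.
Test 105^(342/q) mod 361 for each prime factor q of 342:
105^171 ≡ 360 (mod 361)  [q = 2: ≢ 1 ✓]
105^114 ≡ 68 (mod 361)  [q = 3: ≢ 1 ✓]
105^18 ≡ 96 (mod 361)  [q = 19: ≢ 1 ✓]
None equal 1, so ord_361(105) = 342: 105 is a primitive root.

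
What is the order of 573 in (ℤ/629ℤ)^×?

Since 573 ∈ (Z/629Z)^×, its order divides φ(629) = φ(17·37) = (17−1)·(37−1) = 16·36 = 576 = 2^6 · 3^2.
Divisors of 576: 1, 2, 3, 4, 6, 8, 9, 12, 16, 18, 24, 32, 36, 48, 64, 72, 96, 144, 192, 288, 576.
Check 573^d mod 629 for each divisor in increasing order:
573^1 ≡ 573 (mod 629)
573^2 ≡ 620 (mod 629)
573^3 ≡ 504 (mod 629)
573^4 ≡ 81 (mod 629)
573^6 ≡ 529 (mod 629)
573^8 ≡ 271 (mod 629)
573^9 ≡ 549 (mod 629)
573^12 ≡ 565 (mod 629)
573^16 ≡ 477 (mod 629)
573^18 ≡ 110 (mod 629)
573^24 ≡ 322 (mod 629)
573^32 ≡ 460 (mod 629)
573^36 ≡ 149 (mod 629)
573^48 ≡ 528 (mod 629)
573^64 ≡ 256 (mod 629)
573^72 ≡ 186 (mod 629)
573^96 ≡ 137 (mod 629)
573^144 ≡ 1 (mod 629) ✓
So ord_629(573) = 144.

144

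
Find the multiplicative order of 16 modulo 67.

33

ord(16) | φ(67) = 67 − 1 = 66 = 2 · 3 · 11.
Divisors of 66: 1, 2, 3, 6, 11, 22, 33, 66.
Test each divisor d:
16^1 ≡ 16 (mod 67)
16^2 ≡ 55 (mod 67)
16^3 ≡ 9 (mod 67)
16^6 ≡ 14 (mod 67)
16^11 ≡ 29 (mod 67)
16^22 ≡ 37 (mod 67)
16^33 ≡ 1 (mod 67) ✓
Therefore the multiplicative order of 16 modulo 67 is 33.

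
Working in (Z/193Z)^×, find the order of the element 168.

ord(168) | φ(193) = 193 − 1 = 192 = 2^6 · 3.
Divisors of 192: 1, 2, 3, 4, 6, 8, 12, 16, 24, 32, 48, 64, 96, 192.
Check 168^d mod 193 for each divisor in increasing order:
168^1 ≡ 168 (mod 193)
168^2 ≡ 46 (mod 193)
168^3 ≡ 8 (mod 193)
168^4 ≡ 186 (mod 193)
168^6 ≡ 64 (mod 193)
168^8 ≡ 49 (mod 193)
168^12 ≡ 43 (mod 193)
168^16 ≡ 85 (mod 193)
168^24 ≡ 112 (mod 193)
168^32 ≡ 84 (mod 193)
168^48 ≡ 192 (mod 193)
168^64 ≡ 108 (mod 193)
168^96 ≡ 1 (mod 193) ✓
Hence ord(168) = 96.

96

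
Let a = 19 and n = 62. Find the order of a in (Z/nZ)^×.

The order of 19 must divide φ(62) = φ(2)·φ(31) = 1·30 = 30 = 2 · 3 · 5.
Divisors of 30: 1, 2, 3, 5, 6, 10, 15, 30.
Check 19^d mod 62 for each divisor in increasing order:
19^1 ≡ 19 (mod 62)
19^2 ≡ 51 (mod 62)
19^3 ≡ 39 (mod 62)
19^5 ≡ 5 (mod 62)
19^6 ≡ 33 (mod 62)
19^10 ≡ 25 (mod 62)
19^15 ≡ 1 (mod 62) ✓
So ord_62(19) = 15.

15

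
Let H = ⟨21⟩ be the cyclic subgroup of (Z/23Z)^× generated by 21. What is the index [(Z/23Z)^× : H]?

1

The order of 21 must divide φ(23) = 23 − 1 = 22 = 2 · 11.
Divisors of 22: 1, 2, 11, 22.
Test each divisor d:
21^1 ≡ 21
21^2 ≡ 4
21^11 ≡ 22
21^22 ≡ 1
So ord_23(21) = 22, hence |⟨21⟩| = 22.
The index is φ(23) / ord(21) = 22 / 22 = 1.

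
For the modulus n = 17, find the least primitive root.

φ(17) = 17 − 1 = 16 = 2^4.
Test candidates g = 2, 3, … against the prime factors q ∈ {2} of φ(17): g is a generator iff g^(16/q) ≢ 1 for every such q.
g = 2: 2^8 ≡ 1 — hits 1, so not a primitive root.
g = 3: 3^8 ≡ 16 — none is 1, so 3 is a primitive root.
So 3 is the smallest generator of (Z/17Z)^×.

3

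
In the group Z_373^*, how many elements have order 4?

2

φ(373) = 373 − 1 = 372 = 2^2 · 3 · 31.
(Z/373Z)^× is cyclic (|G| = 372); a cyclic group of order m has exactly φ(d) elements of each order d | m, and none otherwise.
4 = 2^2 divides 372, and φ(4) = 2.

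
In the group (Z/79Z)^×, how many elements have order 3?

2

φ(79) = 79 − 1 = 78 = 2 · 3 · 13.
In a cyclic group of order 78, there are φ(d) elements of order d for each divisor d of 78, and zero for non-divisors.
3 | 78, and φ(3) = 3 − 1 = 2.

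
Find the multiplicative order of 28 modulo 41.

40

ord(28) | φ(41) = 41 − 1 = 40 = 2^3 · 5.
Divisors of 40: 1, 2, 4, 5, 8, 10, 20, 40.
Test each divisor d:
28^1 ≡ 28
28^2 ≡ 5
28^4 ≡ 25
28^5 ≡ 3
28^8 ≡ 10
28^10 ≡ 9
28^20 ≡ 40
28^40 ≡ 1
Therefore the multiplicative order of 28 modulo 41 is 40.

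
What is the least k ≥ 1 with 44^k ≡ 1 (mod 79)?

ord(44) | φ(79) = 79 − 1 = 78 = 2 · 3 · 13.
Divisors of 78: 1, 2, 3, 6, 13, 26, 39, 78.
Evaluate successive powers at the divisors of 78:
44^1 ≡ 44 (mod 79)
44^2 ≡ 40 (mod 79)
44^3 ≡ 22 (mod 79)
44^6 ≡ 10 (mod 79)
44^13 ≡ 55 (mod 79)
44^26 ≡ 23 (mod 79)
44^39 ≡ 1 (mod 79) ✓
Therefore the multiplicative order of 44 modulo 79 is 39.

39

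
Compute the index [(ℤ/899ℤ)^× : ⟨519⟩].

6

By Lagrange's theorem, ord_899(519) divides φ(899) = φ(29·31) = (29−1)·(31−1) = 28·30 = 840 = 2^3 · 3 · 5 · 7.
Divisors of 840: 1, 2, 3, 4, 5, 6, 7, 8, 10, 12, 14, 15, 20, 21, 24, 28, 30, 35, 40, 42, 56, 60, 70, 84, 105, 120, 140, 168, 210, 280, 420, 840.
Evaluate successive powers at the divisors of 840:
519^1 ≡ 519 (mod 899)
519^2 ≡ 560 (mod 899)
519^3 ≡ 263 (mod 899)
519^4 ≡ 748 (mod 899)
519^5 ≡ 743 (mod 899)
519^6 ≡ 845 (mod 899)
519^7 ≡ 742 (mod 899)
519^8 ≡ 326 (mod 899)
519^10 ≡ 63 (mod 899)
519^12 ≡ 219 (mod 899)
519^14 ≡ 376 (mod 899)
519^15 ≡ 61 (mod 899)
519^20 ≡ 373 (mod 899)
519^21 ≡ 302 (mod 899)
519^24 ≡ 314 (mod 899)
519^28 ≡ 233 (mod 899)
519^30 ≡ 125 (mod 899)
519^35 ≡ 278 (mod 899)
519^40 ≡ 683 (mod 899)
519^42 ≡ 405 (mod 899)
519^56 ≡ 349 (mod 899)
519^60 ≡ 342 (mod 899)
519^70 ≡ 869 (mod 899)
519^84 ≡ 407 (mod 899)
519^105 ≡ 650 (mod 899)
519^120 ≡ 94 (mod 899)
519^140 ≡ 1 (mod 899) ✓
The order of 519 is 140, so the subgroup it generates has 140 elements.
Index = |(Z/899Z)^×| / |⟨519⟩| = 840 / 140 = 6.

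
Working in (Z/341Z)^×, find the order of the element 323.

30

The order of 323 must divide φ(341) = φ(11·31) = (11−1)·(31−1) = 10·30 = 300 = 2^2 · 3 · 5^2.
Divisors of 300: 1, 2, 3, 4, 5, 6, 10, 12, 15, 20, 25, 30, 50, 60, 75, 100, 150, 300.
Compute 323^d (mod 341) for the divisors d until we hit 1:
323^1 ≡ 323
323^2 ≡ 324
323^3 ≡ 306
323^4 ≡ 289
323^5 ≡ 254
323^6 ≡ 202
323^10 ≡ 67
323^12 ≡ 225
323^15 ≡ 309
323^20 ≡ 56
323^25 ≡ 243
323^30 ≡ 1
Hence ord(323) = 30.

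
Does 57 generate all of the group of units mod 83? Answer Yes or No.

Yes

φ(83) = 83 − 1 = 82 = 2 · 41.
57 is a primitive root mod 83 iff 57^(φ(83)/q) ≢ 1 for every prime q | φ(83), i.e. q ∈ {2, 41}.
57^41 ≡ 82 (mod 83)  [q = 2: ≢ 1 ✓]
57^2 ≡ 12 (mod 83)  [q = 41: ≢ 1 ✓]
All checks pass, so 57 has order 82 and is a primitive root modulo 83.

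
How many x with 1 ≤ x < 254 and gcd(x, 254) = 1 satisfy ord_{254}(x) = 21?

φ(254) = φ(2)·φ(127) = 1·126 = 126 = 2 · 3^2 · 7.
Since (Z/254Z)^× is cyclic of order 126, the number of elements of order d is φ(d) when d | 126 and 0 otherwise.
21 = 3 · 7 divides 126, and φ(21) = 12.

12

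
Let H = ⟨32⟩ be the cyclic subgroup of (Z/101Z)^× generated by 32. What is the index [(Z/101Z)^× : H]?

5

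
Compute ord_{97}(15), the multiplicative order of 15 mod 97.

By Lagrange's theorem, ord_97(15) divides φ(97) = 97 − 1 = 96 = 2^5 · 3.
Divisors of 96: 1, 2, 3, 4, 6, 8, 12, 16, 24, 32, 48, 96.
Evaluate successive powers at the divisors of 96:
15^1 ≡ 15
15^2 ≡ 31
15^3 ≡ 77
15^4 ≡ 88
15^6 ≡ 12
15^8 ≡ 81
15^12 ≡ 47
15^16 ≡ 62
15^24 ≡ 75
15^32 ≡ 61
15^48 ≡ 96
15^96 ≡ 1
So ord_97(15) = 96.

96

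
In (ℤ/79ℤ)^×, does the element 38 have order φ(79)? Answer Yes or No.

φ(79) = 79 − 1 = 78 = 2 · 3 · 13.
Test 38^(78/q) mod 79 for each prime factor q of 78:
38^39 ≡ 1 (mod 79)  [q = 2: ≡ 1 ✗]
38^26 ≡ 1 (mod 79)  [q = 3: ≡ 1 ✗]
38^6 ≡ 62 (mod 79)  [q = 13: ≢ 1 ✓]
Since 38^39 ≡ 1, the order of 38 divides 39 < 78, so 38 is not a primitive root.

No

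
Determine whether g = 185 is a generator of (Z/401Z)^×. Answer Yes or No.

Yes

φ(401) = 401 − 1 = 400 = 2^4 · 5^2.
An element g generates (Z/401Z)^× iff g^(400/q) ≢ 1 (mod 401) for each prime q ∈ {2, 5}.
185^200 ≡ 400 (mod 401)  [q = 2: ≢ 1 ✓]
185^80 ≡ 72 (mod 401)  [q = 5: ≢ 1 ✓]
Every test exponent gives a nontrivial residue, hence 185 generates the full group.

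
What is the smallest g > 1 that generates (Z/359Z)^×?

7

φ(359) = 359 − 1 = 358 = 2 · 179.
g is a primitive root iff g^(358/q) ≢ 1 (mod 359) for each prime q ∈ {2, 179}.
g = 2: 2^179 ≡ 1 — hits 1, so not a primitive root.
g = 3: 3^179 ≡ 1 — hits 1, so not a primitive root.
g = 4: 4^179 ≡ 1 — hits 1, so not a primitive root.
g = 5: 5^179 ≡ 1 — hits 1, so not a primitive root.
g = 6: 6^179 ≡ 1 — hits 1, so not a primitive root.
g = 7: 7^179 ≡ 358; 7^2 ≡ 49 — none is 1, so 7 is a primitive root.
The smallest primitive root modulo 359 is 7.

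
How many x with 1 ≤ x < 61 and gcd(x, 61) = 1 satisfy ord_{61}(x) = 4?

φ(61) = 61 − 1 = 60 = 2^2 · 3 · 5.
In a cyclic group of order 60, there are φ(d) elements of order d for each divisor d of 60, and zero for non-divisors.
4 = 2^2 divides 60, and φ(4) = 2.

2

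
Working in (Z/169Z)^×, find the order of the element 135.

52

By Lagrange's theorem, ord_169(135) divides φ(169) = φ(13^2) = 13·(13−1) = 156 = 2^2 · 3 · 13.
Divisors of 156: 1, 2, 3, 4, 6, 12, 13, 26, 39, 52, 78, 156.
Compute 135^d (mod 169) for the divisors d until we hit 1:
135^1 ≡ 135 (mod 169)
135^2 ≡ 142 (mod 169)
135^3 ≡ 73 (mod 169)
135^4 ≡ 53 (mod 169)
135^6 ≡ 90 (mod 169)
135^12 ≡ 157 (mod 169)
135^13 ≡ 70 (mod 169)
135^26 ≡ 168 (mod 169)
135^39 ≡ 99 (mod 169)
135^52 ≡ 1 (mod 169) ✓
Hence ord(135) = 52.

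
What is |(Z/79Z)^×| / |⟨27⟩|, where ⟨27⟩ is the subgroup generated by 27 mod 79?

By Lagrange's theorem, ord_79(27) divides φ(79) = 79 − 1 = 78 = 2 · 3 · 13.
Divisors of 78: 1, 2, 3, 6, 13, 26, 39, 78.
Check 27^d mod 79 for each divisor in increasing order:
27^1 ≡ 27 (mod 79)
27^2 ≡ 18 (mod 79)
27^3 ≡ 12 (mod 79)
27^6 ≡ 65 (mod 79)
27^13 ≡ 78 (mod 79)
27^26 ≡ 1 (mod 79) ✓
Thus |⟨27⟩| = ord(27) = 26.
Index = |(Z/79Z)^×| / |⟨27⟩| = 78 / 26 = 3.

3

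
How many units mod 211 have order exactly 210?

φ(211) = 211 − 1 = 210 = 2 · 3 · 5 · 7.
Since (Z/211Z)^× is cyclic of order 210, the number of elements of order d is φ(d) when d | 210 and 0 otherwise.
210 = 2 · 3 · 5 · 7 divides 210, and φ(210) = 48.

48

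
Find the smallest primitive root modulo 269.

2

φ(269) = 269 − 1 = 268 = 2^2 · 67.
Test candidates g = 2, 3, … against the prime factors q ∈ {2, 67} of φ(269): g is a generator iff g^(268/q) ≢ 1 for every such q.
g = 2: 2^134 ≡ 268; 2^4 ≡ 16 — none is 1, so 2 is a primitive root.
Hence the least primitive root of 269 is 2.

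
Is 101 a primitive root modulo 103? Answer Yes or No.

Yes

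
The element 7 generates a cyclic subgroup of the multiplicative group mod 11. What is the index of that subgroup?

The order of 7 must divide φ(11) = 11 − 1 = 10 = 2 · 5.
Divisors of 10: 1, 2, 5, 10.
Evaluate successive powers at the divisors of 10:
7^1 ≡ 7 (mod 11)
7^2 ≡ 5 (mod 11)
7^5 ≡ 10 (mod 11)
7^10 ≡ 1 (mod 11) ✓
So ord_11(7) = 10, hence |⟨7⟩| = 10.
Index = |(Z/11Z)^×| / |⟨7⟩| = 10 / 10 = 1.

1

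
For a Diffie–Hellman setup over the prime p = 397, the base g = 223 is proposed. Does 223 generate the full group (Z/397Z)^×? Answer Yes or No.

Yes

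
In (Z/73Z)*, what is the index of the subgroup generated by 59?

ord(59) | φ(73) = 73 − 1 = 72 = 2^3 · 3^2.
Divisors of 72: 1, 2, 3, 4, 6, 8, 9, 12, 18, 24, 36, 72.
Evaluate successive powers at the divisors of 72:
59^1 ≡ 59 (mod 73)
59^2 ≡ 50 (mod 73)
59^3 ≡ 30 (mod 73)
59^4 ≡ 18 (mod 73)
59^6 ≡ 24 (mod 73)
59^8 ≡ 32 (mod 73)
59^9 ≡ 63 (mod 73)
59^12 ≡ 65 (mod 73)
59^18 ≡ 27 (mod 73)
59^24 ≡ 64 (mod 73)
59^36 ≡ 72 (mod 73)
59^72 ≡ 1 (mod 73) ✓
Thus |⟨59⟩| = ord(59) = 72.
[(Z/73Z)^× : ⟨59⟩] = 72/72 = 1.

1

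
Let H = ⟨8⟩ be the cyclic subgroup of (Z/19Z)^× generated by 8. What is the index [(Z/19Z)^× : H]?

3

The order of 8 must divide φ(19) = 19 − 1 = 18 = 2 · 3^2.
Divisors of 18: 1, 2, 3, 6, 9, 18.
Evaluate successive powers at the divisors of 18:
8^1 ≡ 8 (mod 19)
8^2 ≡ 7 (mod 19)
8^3 ≡ 18 (mod 19)
8^6 ≡ 1 (mod 19) ✓
The order of 8 is 6, so the subgroup it generates has 6 elements.
[(Z/19Z)^× : ⟨8⟩] = 18/6 = 3.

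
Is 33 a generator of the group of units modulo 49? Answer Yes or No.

Yes

φ(49) = φ(7^2) = 7·(7−1) = 42 = 2 · 3 · 7.
An element g generates (Z/49Z)^× iff g^(42/q) ≢ 1 (mod 49) for each prime q ∈ {2, 3, 7}.
33^21 ≡ 48 (mod 49)  [q = 2: ≢ 1 ✓]
33^14 ≡ 18 (mod 49)  [q = 3: ≢ 1 ✓]
33^6 ≡ 8 (mod 49)  [q = 7: ≢ 1 ✓]
Every test exponent gives a nontrivial residue, hence 33 generates the full group.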